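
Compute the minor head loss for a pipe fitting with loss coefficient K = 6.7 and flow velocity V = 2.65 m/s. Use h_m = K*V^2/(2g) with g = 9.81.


Minor loss formula: h_m = K * V^2/(2g).
V^2 = 2.65^2 = 7.0225.
V^2/(2g) = 7.0225 / 19.62 = 0.3579 m.
h_m = 6.7 * 0.3579 = 2.3981 m.

2.3981


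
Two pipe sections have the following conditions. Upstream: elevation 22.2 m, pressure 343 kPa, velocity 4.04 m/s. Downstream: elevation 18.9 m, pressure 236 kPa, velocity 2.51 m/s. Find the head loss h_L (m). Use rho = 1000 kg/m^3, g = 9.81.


Total head at each section: H = z + p/(rho*g) + V^2/(2g).
H1 = 22.2 + 343*1000/(1000*9.81) + 4.04^2/(2*9.81)
   = 22.2 + 34.964 + 0.8319
   = 57.996 m.
H2 = 18.9 + 236*1000/(1000*9.81) + 2.51^2/(2*9.81)
   = 18.9 + 24.057 + 0.3211
   = 43.278 m.
h_L = H1 - H2 = 57.996 - 43.278 = 14.718 m.

14.718


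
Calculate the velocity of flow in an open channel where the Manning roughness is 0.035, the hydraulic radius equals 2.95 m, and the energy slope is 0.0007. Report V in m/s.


Manning's equation gives V = (1/n) * R^(2/3) * S^(1/2).
First, compute R^(2/3) = 2.95^(2/3) = 2.0569.
Next, S^(1/2) = 0.0007^(1/2) = 0.026458.
Then 1/n = 1/0.035 = 28.57.
V = 28.57 * 2.0569 * 0.026458 = 1.5549 m/s.

1.5549


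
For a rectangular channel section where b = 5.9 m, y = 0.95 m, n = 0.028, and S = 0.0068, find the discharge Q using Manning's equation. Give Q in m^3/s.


For a rectangular channel, the cross-sectional area A = b * y = 5.9 * 0.95 = 5.61 m^2.
The wetted perimeter P = b + 2y = 5.9 + 2*0.95 = 7.8 m.
Hydraulic radius R = A/P = 5.61/7.8 = 0.7186 m.
Velocity V = (1/n)*R^(2/3)*S^(1/2) = (1/0.028)*0.7186^(2/3)*0.0068^(1/2) = 2.3627 m/s.
Discharge Q = A * V = 5.61 * 2.3627 = 13.243 m^3/s.

13.243


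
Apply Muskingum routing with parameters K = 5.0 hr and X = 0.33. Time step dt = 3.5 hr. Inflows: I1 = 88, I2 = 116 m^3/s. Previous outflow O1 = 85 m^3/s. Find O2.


Muskingum coefficients:
denom = 2*K*(1-X) + dt = 2*5.0*(1-0.33) + 3.5 = 10.2.
C0 = (dt - 2*K*X)/denom = (3.5 - 2*5.0*0.33)/10.2 = 0.0196.
C1 = (dt + 2*K*X)/denom = (3.5 + 2*5.0*0.33)/10.2 = 0.6667.
C2 = (2*K*(1-X) - dt)/denom = 0.3137.
O2 = C0*I2 + C1*I1 + C2*O1
   = 0.0196*116 + 0.6667*88 + 0.3137*85
   = 87.61 m^3/s.

87.61


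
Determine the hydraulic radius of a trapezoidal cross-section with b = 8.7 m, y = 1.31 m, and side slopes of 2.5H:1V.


For a trapezoidal section with side slope z:
A = (b + z*y)*y = (8.7 + 2.5*1.31)*1.31 = 15.687 m^2.
P = b + 2*y*sqrt(1 + z^2) = 8.7 + 2*1.31*sqrt(1 + 2.5^2) = 15.755 m.
R = A/P = 15.687 / 15.755 = 0.9957 m.

0.9957


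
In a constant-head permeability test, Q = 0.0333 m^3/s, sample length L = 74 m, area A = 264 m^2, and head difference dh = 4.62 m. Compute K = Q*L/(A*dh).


From K = Q*L / (A*dh):
Numerator: Q*L = 0.0333 * 74 = 2.4642.
Denominator: A*dh = 264 * 4.62 = 1219.68.
K = 2.4642 / 1219.68 = 0.00202 m/s.

0.00202


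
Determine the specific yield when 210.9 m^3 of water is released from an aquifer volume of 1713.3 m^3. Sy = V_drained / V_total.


Specific yield Sy = Volume drained / Total volume.
Sy = 210.9 / 1713.3
   = 0.1231.

0.1231


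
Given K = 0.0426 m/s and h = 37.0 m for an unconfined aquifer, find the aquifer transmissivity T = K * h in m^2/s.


Transmissivity is defined as T = K * h.
T = 0.0426 * 37.0
  = 1.5762 m^2/s.

1.5762


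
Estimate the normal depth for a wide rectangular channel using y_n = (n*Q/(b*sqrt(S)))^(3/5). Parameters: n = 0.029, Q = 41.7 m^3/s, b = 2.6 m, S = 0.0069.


We use the wide-channel approximation y_n = (n*Q/(b*sqrt(S)))^(3/5).
sqrt(S) = sqrt(0.0069) = 0.083066.
Numerator: n*Q = 0.029 * 41.7 = 1.2093.
Denominator: b*sqrt(S) = 2.6 * 0.083066 = 0.215972.
arg = 5.5993.
y_n = 5.5993^(3/5) = 2.8111 m.

2.8111


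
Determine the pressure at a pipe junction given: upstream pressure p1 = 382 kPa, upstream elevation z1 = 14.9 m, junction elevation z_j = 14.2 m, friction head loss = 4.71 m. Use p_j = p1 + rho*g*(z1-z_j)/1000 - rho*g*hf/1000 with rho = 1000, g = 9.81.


Junction pressure: p_j = p1 + rho*g*(z1 - z_j)/1000 - rho*g*hf/1000.
Elevation term = 1000*9.81*(14.9 - 14.2)/1000 = 6.867 kPa.
Friction term = 1000*9.81*4.71/1000 = 46.205 kPa.
p_j = 382 + 6.867 - 46.205 = 342.66 kPa.

342.66


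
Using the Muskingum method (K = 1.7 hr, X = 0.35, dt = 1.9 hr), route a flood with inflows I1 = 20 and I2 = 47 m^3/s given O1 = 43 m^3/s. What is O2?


Muskingum coefficients:
denom = 2*K*(1-X) + dt = 2*1.7*(1-0.35) + 1.9 = 4.11.
C0 = (dt - 2*K*X)/denom = (1.9 - 2*1.7*0.35)/4.11 = 0.1727.
C1 = (dt + 2*K*X)/denom = (1.9 + 2*1.7*0.35)/4.11 = 0.7518.
C2 = (2*K*(1-X) - dt)/denom = 0.0754.
O2 = C0*I2 + C1*I1 + C2*O1
   = 0.1727*47 + 0.7518*20 + 0.0754*43
   = 26.4 m^3/s.

26.4


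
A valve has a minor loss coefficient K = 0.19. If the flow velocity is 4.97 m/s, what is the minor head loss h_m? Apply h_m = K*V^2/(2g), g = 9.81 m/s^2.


Minor loss formula: h_m = K * V^2/(2g).
V^2 = 4.97^2 = 24.7009.
V^2/(2g) = 24.7009 / 19.62 = 1.259 m.
h_m = 0.19 * 1.259 = 0.2392 m.

0.2392


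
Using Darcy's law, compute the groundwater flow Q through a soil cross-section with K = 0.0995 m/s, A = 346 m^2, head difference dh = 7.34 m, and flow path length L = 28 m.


Darcy's law: Q = K * A * i, where i = dh/L.
Hydraulic gradient i = 7.34 / 28 = 0.262143.
Q = 0.0995 * 346 * 0.262143
  = 9.0248 m^3/s.

9.0248


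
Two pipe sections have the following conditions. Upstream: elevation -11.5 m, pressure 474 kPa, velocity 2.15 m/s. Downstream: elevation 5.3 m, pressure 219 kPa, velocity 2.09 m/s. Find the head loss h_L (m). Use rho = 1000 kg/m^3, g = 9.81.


Total head at each section: H = z + p/(rho*g) + V^2/(2g).
H1 = -11.5 + 474*1000/(1000*9.81) + 2.15^2/(2*9.81)
   = -11.5 + 48.318 + 0.2356
   = 37.054 m.
H2 = 5.3 + 219*1000/(1000*9.81) + 2.09^2/(2*9.81)
   = 5.3 + 22.324 + 0.2226
   = 27.847 m.
h_L = H1 - H2 = 37.054 - 27.847 = 9.207 m.

9.207


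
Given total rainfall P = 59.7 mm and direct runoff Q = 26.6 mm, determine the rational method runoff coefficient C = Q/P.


The runoff coefficient C = runoff depth / rainfall depth.
C = 26.6 / 59.7
  = 0.4456.

0.4456


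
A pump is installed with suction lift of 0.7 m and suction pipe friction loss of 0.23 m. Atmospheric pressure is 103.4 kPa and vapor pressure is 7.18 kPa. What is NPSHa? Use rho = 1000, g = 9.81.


NPSHa = p_atm/(rho*g) - z_s - hf_s - p_vap/(rho*g).
p_atm/(rho*g) = 103.4*1000 / (1000*9.81) = 10.54 m.
p_vap/(rho*g) = 7.18*1000 / (1000*9.81) = 0.732 m.
NPSHa = 10.54 - 0.7 - 0.23 - 0.732
      = 8.88 m.

8.88


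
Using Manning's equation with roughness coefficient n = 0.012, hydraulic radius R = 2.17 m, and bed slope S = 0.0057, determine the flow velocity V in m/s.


Manning's equation gives V = (1/n) * R^(2/3) * S^(1/2).
First, compute R^(2/3) = 2.17^(2/3) = 1.6761.
Next, S^(1/2) = 0.0057^(1/2) = 0.075498.
Then 1/n = 1/0.012 = 83.33.
V = 83.33 * 1.6761 * 0.075498 = 10.5454 m/s.

10.5454


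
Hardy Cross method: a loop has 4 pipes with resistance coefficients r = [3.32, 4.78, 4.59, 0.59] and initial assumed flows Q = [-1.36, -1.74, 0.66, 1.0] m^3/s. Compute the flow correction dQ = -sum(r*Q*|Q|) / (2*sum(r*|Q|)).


Numerator terms (r*Q*|Q|): 3.32*-1.36*|-1.36| = -6.1407; 4.78*-1.74*|-1.74| = -14.4719; 4.59*0.66*|0.66| = 1.9994; 0.59*1.0*|1.0| = 0.59.
Sum of numerator = -18.0232.
Denominator terms (r*|Q|): 3.32*|-1.36| = 4.5152; 4.78*|-1.74| = 8.3172; 4.59*|0.66| = 3.0294; 0.59*|1.0| = 0.59.
2 * sum of denominator = 2 * 16.4518 = 32.9036.
dQ = --18.0232 / 32.9036 = 0.5478 m^3/s.

0.5478


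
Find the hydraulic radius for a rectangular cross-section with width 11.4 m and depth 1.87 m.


For a rectangular section:
Flow area A = b * y = 11.4 * 1.87 = 21.32 m^2.
Wetted perimeter P = b + 2y = 11.4 + 2*1.87 = 15.14 m.
Hydraulic radius R = A/P = 21.32 / 15.14 = 1.4081 m.

1.4081


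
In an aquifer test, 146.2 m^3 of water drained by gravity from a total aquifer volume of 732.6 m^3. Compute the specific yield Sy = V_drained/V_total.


Specific yield Sy = Volume drained / Total volume.
Sy = 146.2 / 732.6
   = 0.1996.

0.1996


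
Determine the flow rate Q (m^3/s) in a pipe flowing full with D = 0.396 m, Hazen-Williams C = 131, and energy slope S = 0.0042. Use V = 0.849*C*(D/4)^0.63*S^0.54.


For a full circular pipe, R = D/4 = 0.396/4 = 0.099 m.
V = 0.849 * 131 * 0.099^0.63 * 0.0042^0.54
  = 0.849 * 131 * 0.232943 * 0.052066
  = 1.3489 m/s.
Pipe area A = pi*D^2/4 = pi*0.396^2/4 = 0.1232 m^2.
Q = A * V = 0.1232 * 1.3489 = 0.1661 m^3/s.

0.1661


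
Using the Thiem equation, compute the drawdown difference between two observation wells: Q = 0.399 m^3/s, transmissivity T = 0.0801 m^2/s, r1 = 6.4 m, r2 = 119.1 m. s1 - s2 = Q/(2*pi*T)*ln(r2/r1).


Thiem equation: s1 - s2 = Q/(2*pi*T) * ln(r2/r1).
ln(r2/r1) = ln(119.1/6.4) = 2.9237.
Q/(2*pi*T) = 0.399 / (2*pi*0.0801) = 0.399 / 0.5033 = 0.7928.
s1 - s2 = 0.7928 * 2.9237 = 2.3179 m.

2.3179


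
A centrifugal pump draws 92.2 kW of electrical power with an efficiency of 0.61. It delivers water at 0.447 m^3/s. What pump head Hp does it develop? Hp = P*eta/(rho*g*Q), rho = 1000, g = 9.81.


Pump head formula: Hp = P * eta / (rho * g * Q).
Numerator: P * eta = 92.2 * 1000 * 0.61 = 56242.0 W.
Denominator: rho * g * Q = 1000 * 9.81 * 0.447 = 4385.07.
Hp = 56242.0 / 4385.07 = 12.83 m.

12.83


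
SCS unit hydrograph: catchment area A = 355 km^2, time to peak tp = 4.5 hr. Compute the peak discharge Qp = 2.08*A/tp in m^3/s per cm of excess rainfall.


SCS formula: Qp = 2.08 * A / tp.
Qp = 2.08 * 355 / 4.5
   = 738.4 / 4.5
   = 164.09 m^3/s per cm.

164.09


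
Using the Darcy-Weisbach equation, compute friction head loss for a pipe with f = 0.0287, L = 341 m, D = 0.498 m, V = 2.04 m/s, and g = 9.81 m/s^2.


Darcy-Weisbach equation: h_f = f * (L/D) * V^2/(2g).
f * L/D = 0.0287 * 341/0.498 = 19.652.
V^2/(2g) = 2.04^2 / (2*9.81) = 4.1616 / 19.62 = 0.2121 m.
h_f = 19.652 * 0.2121 = 4.168 m.

4.168


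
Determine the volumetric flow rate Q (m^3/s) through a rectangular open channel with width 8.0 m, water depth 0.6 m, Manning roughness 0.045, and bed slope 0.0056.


For a rectangular channel, the cross-sectional area A = b * y = 8.0 * 0.6 = 4.8 m^2.
The wetted perimeter P = b + 2y = 8.0 + 2*0.6 = 9.2 m.
Hydraulic radius R = A/P = 4.8/9.2 = 0.5217 m.
Velocity V = (1/n)*R^(2/3)*S^(1/2) = (1/0.045)*0.5217^(2/3)*0.0056^(1/2) = 1.0777 m/s.
Discharge Q = A * V = 4.8 * 1.0777 = 5.173 m^3/s.

5.173


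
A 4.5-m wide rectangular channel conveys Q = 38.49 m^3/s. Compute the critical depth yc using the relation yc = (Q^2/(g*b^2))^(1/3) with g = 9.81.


Using yc = (Q^2 / (g * b^2))^(1/3):
Q^2 = 38.49^2 = 1481.48.
g * b^2 = 9.81 * 4.5^2 = 9.81 * 20.25 = 198.65.
Q^2 / (g*b^2) = 1481.48 / 198.65 = 7.4577.
yc = 7.4577^(1/3) = 1.9537 m.

1.9537


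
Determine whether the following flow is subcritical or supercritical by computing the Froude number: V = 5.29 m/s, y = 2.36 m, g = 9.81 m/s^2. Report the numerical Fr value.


The Froude number is defined as Fr = V / sqrt(g*y).
g*y = 9.81 * 2.36 = 23.1516.
sqrt(g*y) = sqrt(23.1516) = 4.8116.
Fr = 5.29 / 4.8116 = 1.0994.
Since Fr > 1, the flow is supercritical.

1.0994


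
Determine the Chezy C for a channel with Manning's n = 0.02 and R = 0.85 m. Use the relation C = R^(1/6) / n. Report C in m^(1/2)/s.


The Chezy coefficient relates to Manning's n through C = R^(1/6) / n.
R^(1/6) = 0.85^(1/6) = 0.973277.
C = 0.973277 / 0.02 = 48.66 m^(1/2)/s.

48.66


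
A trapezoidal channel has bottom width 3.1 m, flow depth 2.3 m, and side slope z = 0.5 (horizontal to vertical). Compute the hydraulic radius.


For a trapezoidal section with side slope z:
A = (b + z*y)*y = (3.1 + 0.5*2.3)*2.3 = 9.775 m^2.
P = b + 2*y*sqrt(1 + z^2) = 3.1 + 2*2.3*sqrt(1 + 0.5^2) = 8.243 m.
R = A/P = 9.775 / 8.243 = 1.1859 m.

1.1859


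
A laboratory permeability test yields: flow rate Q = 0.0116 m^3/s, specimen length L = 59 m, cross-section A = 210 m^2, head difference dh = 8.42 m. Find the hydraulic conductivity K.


From K = Q*L / (A*dh):
Numerator: Q*L = 0.0116 * 59 = 0.6844.
Denominator: A*dh = 210 * 8.42 = 1768.2.
K = 0.6844 / 1768.2 = 0.000387 m/s.

0.000387


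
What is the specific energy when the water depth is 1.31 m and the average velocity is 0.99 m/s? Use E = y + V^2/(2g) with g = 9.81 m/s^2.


Specific energy E = y + V^2/(2g).
Velocity head = V^2/(2g) = 0.99^2 / (2*9.81) = 0.9801 / 19.62 = 0.05 m.
E = 1.31 + 0.05 = 1.36 m.

1.36


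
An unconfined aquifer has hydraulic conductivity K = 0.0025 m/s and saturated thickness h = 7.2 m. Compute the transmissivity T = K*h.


Transmissivity is defined as T = K * h.
T = 0.0025 * 7.2
  = 0.018 m^2/s.

0.018


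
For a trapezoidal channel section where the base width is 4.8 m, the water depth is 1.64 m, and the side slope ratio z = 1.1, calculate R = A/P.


For a trapezoidal section with side slope z:
A = (b + z*y)*y = (4.8 + 1.1*1.64)*1.64 = 10.831 m^2.
P = b + 2*y*sqrt(1 + z^2) = 4.8 + 2*1.64*sqrt(1 + 1.1^2) = 9.676 m.
R = A/P = 10.831 / 9.676 = 1.1193 m.

1.1193


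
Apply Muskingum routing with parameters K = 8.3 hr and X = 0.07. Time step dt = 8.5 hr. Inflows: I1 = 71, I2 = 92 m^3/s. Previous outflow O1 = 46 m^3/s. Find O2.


Muskingum coefficients:
denom = 2*K*(1-X) + dt = 2*8.3*(1-0.07) + 8.5 = 23.938.
C0 = (dt - 2*K*X)/denom = (8.5 - 2*8.3*0.07)/23.938 = 0.3065.
C1 = (dt + 2*K*X)/denom = (8.5 + 2*8.3*0.07)/23.938 = 0.4036.
C2 = (2*K*(1-X) - dt)/denom = 0.2898.
O2 = C0*I2 + C1*I1 + C2*O1
   = 0.3065*92 + 0.4036*71 + 0.2898*46
   = 70.19 m^3/s.

70.19


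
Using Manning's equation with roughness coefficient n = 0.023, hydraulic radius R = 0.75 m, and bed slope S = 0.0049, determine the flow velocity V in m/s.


Manning's equation gives V = (1/n) * R^(2/3) * S^(1/2).
First, compute R^(2/3) = 0.75^(2/3) = 0.8255.
Next, S^(1/2) = 0.0049^(1/2) = 0.07.
Then 1/n = 1/0.023 = 43.48.
V = 43.48 * 0.8255 * 0.07 = 2.5123 m/s.

2.5123


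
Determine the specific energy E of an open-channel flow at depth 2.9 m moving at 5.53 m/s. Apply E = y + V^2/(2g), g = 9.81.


Specific energy E = y + V^2/(2g).
Velocity head = V^2/(2g) = 5.53^2 / (2*9.81) = 30.5809 / 19.62 = 1.5587 m.
E = 2.9 + 1.5587 = 4.4587 m.

4.4587


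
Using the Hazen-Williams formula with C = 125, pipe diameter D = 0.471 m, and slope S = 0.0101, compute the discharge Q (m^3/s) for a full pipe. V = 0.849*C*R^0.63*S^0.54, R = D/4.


For a full circular pipe, R = D/4 = 0.471/4 = 0.1177 m.
V = 0.849 * 125 * 0.1177^0.63 * 0.0101^0.54
  = 0.849 * 125 * 0.25984 * 0.083625
  = 2.306 m/s.
Pipe area A = pi*D^2/4 = pi*0.471^2/4 = 0.1742 m^2.
Q = A * V = 0.1742 * 2.306 = 0.4018 m^3/s.

0.4018


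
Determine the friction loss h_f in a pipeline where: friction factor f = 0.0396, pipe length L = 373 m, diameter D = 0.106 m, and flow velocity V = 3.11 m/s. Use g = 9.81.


Darcy-Weisbach equation: h_f = f * (L/D) * V^2/(2g).
f * L/D = 0.0396 * 373/0.106 = 139.3472.
V^2/(2g) = 3.11^2 / (2*9.81) = 9.6721 / 19.62 = 0.493 m.
h_f = 139.3472 * 0.493 = 68.694 m.

68.694


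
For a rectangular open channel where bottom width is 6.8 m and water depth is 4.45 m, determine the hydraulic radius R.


For a rectangular section:
Flow area A = b * y = 6.8 * 4.45 = 30.26 m^2.
Wetted perimeter P = b + 2y = 6.8 + 2*4.45 = 15.7 m.
Hydraulic radius R = A/P = 30.26 / 15.7 = 1.9274 m.

1.9274


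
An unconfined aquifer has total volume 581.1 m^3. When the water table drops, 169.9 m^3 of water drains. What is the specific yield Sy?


Specific yield Sy = Volume drained / Total volume.
Sy = 169.9 / 581.1
   = 0.2924.

0.2924


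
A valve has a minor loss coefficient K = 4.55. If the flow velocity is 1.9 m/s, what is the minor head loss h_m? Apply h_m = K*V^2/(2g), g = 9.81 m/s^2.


Minor loss formula: h_m = K * V^2/(2g).
V^2 = 1.9^2 = 3.61.
V^2/(2g) = 3.61 / 19.62 = 0.184 m.
h_m = 4.55 * 0.184 = 0.8372 m.

0.8372


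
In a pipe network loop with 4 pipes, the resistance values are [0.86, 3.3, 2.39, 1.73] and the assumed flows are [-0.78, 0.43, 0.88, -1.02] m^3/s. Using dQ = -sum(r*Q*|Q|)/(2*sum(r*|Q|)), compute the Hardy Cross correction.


Numerator terms (r*Q*|Q|): 0.86*-0.78*|-0.78| = -0.5232; 3.3*0.43*|0.43| = 0.6102; 2.39*0.88*|0.88| = 1.8508; 1.73*-1.02*|-1.02| = -1.7999.
Sum of numerator = 0.1379.
Denominator terms (r*|Q|): 0.86*|-0.78| = 0.6708; 3.3*|0.43| = 1.419; 2.39*|0.88| = 2.1032; 1.73*|-1.02| = 1.7646.
2 * sum of denominator = 2 * 5.9576 = 11.9152.
dQ = -0.1379 / 11.9152 = -0.0116 m^3/s.

-0.0116


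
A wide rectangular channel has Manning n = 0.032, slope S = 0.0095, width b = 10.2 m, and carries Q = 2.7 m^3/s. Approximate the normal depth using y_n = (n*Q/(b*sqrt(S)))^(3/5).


We use the wide-channel approximation y_n = (n*Q/(b*sqrt(S)))^(3/5).
sqrt(S) = sqrt(0.0095) = 0.097468.
Numerator: n*Q = 0.032 * 2.7 = 0.0864.
Denominator: b*sqrt(S) = 10.2 * 0.097468 = 0.994174.
arg = 0.0869.
y_n = 0.0869^(3/5) = 0.2309 m.

0.2309


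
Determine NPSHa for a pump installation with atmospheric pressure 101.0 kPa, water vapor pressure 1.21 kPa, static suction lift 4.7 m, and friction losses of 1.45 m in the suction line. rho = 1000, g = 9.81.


NPSHa = p_atm/(rho*g) - z_s - hf_s - p_vap/(rho*g).
p_atm/(rho*g) = 101.0*1000 / (1000*9.81) = 10.296 m.
p_vap/(rho*g) = 1.21*1000 / (1000*9.81) = 0.123 m.
NPSHa = 10.296 - 4.7 - 1.45 - 0.123
      = 4.02 m.

4.02


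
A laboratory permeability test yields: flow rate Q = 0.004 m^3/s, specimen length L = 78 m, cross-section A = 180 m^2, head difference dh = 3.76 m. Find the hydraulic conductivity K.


From K = Q*L / (A*dh):
Numerator: Q*L = 0.004 * 78 = 0.312.
Denominator: A*dh = 180 * 3.76 = 676.8.
K = 0.312 / 676.8 = 0.000461 m/s.

0.000461


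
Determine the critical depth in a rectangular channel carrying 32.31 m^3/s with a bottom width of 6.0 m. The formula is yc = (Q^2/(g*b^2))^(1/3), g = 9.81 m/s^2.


Using yc = (Q^2 / (g * b^2))^(1/3):
Q^2 = 32.31^2 = 1043.94.
g * b^2 = 9.81 * 6.0^2 = 9.81 * 36.0 = 353.16.
Q^2 / (g*b^2) = 1043.94 / 353.16 = 2.956.
yc = 2.956^(1/3) = 1.4352 m.

1.4352


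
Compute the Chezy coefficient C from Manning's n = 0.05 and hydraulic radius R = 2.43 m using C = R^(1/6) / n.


The Chezy coefficient relates to Manning's n through C = R^(1/6) / n.
R^(1/6) = 2.43^(1/6) = 1.159492.
C = 1.159492 / 0.05 = 23.19 m^(1/2)/s.

23.19


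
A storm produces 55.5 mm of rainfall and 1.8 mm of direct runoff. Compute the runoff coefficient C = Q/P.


The runoff coefficient C = runoff depth / rainfall depth.
C = 1.8 / 55.5
  = 0.0324.

0.0324


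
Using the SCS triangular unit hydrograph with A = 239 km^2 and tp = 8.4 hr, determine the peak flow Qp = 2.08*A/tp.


SCS formula: Qp = 2.08 * A / tp.
Qp = 2.08 * 239 / 8.4
   = 497.12 / 8.4
   = 59.18 m^3/s per cm.

59.18


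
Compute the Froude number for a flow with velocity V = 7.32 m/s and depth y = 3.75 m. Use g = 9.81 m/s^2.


The Froude number is defined as Fr = V / sqrt(g*y).
g*y = 9.81 * 3.75 = 36.7875.
sqrt(g*y) = sqrt(36.7875) = 6.0653.
Fr = 7.32 / 6.0653 = 1.2069.

1.2069


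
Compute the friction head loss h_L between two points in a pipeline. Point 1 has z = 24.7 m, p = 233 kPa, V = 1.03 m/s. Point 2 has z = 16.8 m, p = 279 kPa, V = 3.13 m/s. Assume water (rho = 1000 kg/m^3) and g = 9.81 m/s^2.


Total head at each section: H = z + p/(rho*g) + V^2/(2g).
H1 = 24.7 + 233*1000/(1000*9.81) + 1.03^2/(2*9.81)
   = 24.7 + 23.751 + 0.0541
   = 48.505 m.
H2 = 16.8 + 279*1000/(1000*9.81) + 3.13^2/(2*9.81)
   = 16.8 + 28.44 + 0.4993
   = 45.74 m.
h_L = H1 - H2 = 48.505 - 45.74 = 2.766 m.

2.766


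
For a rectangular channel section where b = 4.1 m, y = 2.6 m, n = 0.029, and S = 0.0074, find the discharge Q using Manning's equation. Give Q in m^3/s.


For a rectangular channel, the cross-sectional area A = b * y = 4.1 * 2.6 = 10.66 m^2.
The wetted perimeter P = b + 2y = 4.1 + 2*2.6 = 9.3 m.
Hydraulic radius R = A/P = 10.66/9.3 = 1.1462 m.
Velocity V = (1/n)*R^(2/3)*S^(1/2) = (1/0.029)*1.1462^(2/3)*0.0074^(1/2) = 3.2489 m/s.
Discharge Q = A * V = 10.66 * 3.2489 = 34.633 m^3/s.

34.633


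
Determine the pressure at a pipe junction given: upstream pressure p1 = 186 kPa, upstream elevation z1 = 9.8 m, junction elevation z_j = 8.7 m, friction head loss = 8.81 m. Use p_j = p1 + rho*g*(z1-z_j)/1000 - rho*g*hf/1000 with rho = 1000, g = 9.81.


Junction pressure: p_j = p1 + rho*g*(z1 - z_j)/1000 - rho*g*hf/1000.
Elevation term = 1000*9.81*(9.8 - 8.7)/1000 = 10.791 kPa.
Friction term = 1000*9.81*8.81/1000 = 86.426 kPa.
p_j = 186 + 10.791 - 86.426 = 110.36 kPa.

110.36


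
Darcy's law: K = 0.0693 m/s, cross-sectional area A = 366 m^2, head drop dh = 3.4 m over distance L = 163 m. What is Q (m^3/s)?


Darcy's law: Q = K * A * i, where i = dh/L.
Hydraulic gradient i = 3.4 / 163 = 0.020859.
Q = 0.0693 * 366 * 0.020859
  = 0.5291 m^3/s.

0.5291


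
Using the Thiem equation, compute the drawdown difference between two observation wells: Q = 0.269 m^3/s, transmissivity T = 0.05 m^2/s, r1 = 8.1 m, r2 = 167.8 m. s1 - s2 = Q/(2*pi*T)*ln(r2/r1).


Thiem equation: s1 - s2 = Q/(2*pi*T) * ln(r2/r1).
ln(r2/r1) = ln(167.8/8.1) = 3.0309.
Q/(2*pi*T) = 0.269 / (2*pi*0.05) = 0.269 / 0.3142 = 0.8563.
s1 - s2 = 0.8563 * 3.0309 = 2.5952 m.

2.5952


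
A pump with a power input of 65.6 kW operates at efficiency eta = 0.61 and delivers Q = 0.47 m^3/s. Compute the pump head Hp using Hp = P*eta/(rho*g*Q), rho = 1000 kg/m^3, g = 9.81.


Pump head formula: Hp = P * eta / (rho * g * Q).
Numerator: P * eta = 65.6 * 1000 * 0.61 = 40016.0 W.
Denominator: rho * g * Q = 1000 * 9.81 * 0.47 = 4610.7.
Hp = 40016.0 / 4610.7 = 8.68 m.

8.68


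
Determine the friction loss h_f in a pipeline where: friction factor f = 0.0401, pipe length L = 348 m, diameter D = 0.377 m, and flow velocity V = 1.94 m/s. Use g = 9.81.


Darcy-Weisbach equation: h_f = f * (L/D) * V^2/(2g).
f * L/D = 0.0401 * 348/0.377 = 37.0154.
V^2/(2g) = 1.94^2 / (2*9.81) = 3.7636 / 19.62 = 0.1918 m.
h_f = 37.0154 * 0.1918 = 7.1 m.

7.1


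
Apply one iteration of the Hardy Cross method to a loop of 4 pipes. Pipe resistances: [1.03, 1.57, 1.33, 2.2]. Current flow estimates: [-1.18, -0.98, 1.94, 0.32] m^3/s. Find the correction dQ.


Numerator terms (r*Q*|Q|): 1.03*-1.18*|-1.18| = -1.4342; 1.57*-0.98*|-0.98| = -1.5078; 1.33*1.94*|1.94| = 5.0056; 2.2*0.32*|0.32| = 0.2253.
Sum of numerator = 2.2889.
Denominator terms (r*|Q|): 1.03*|-1.18| = 1.2154; 1.57*|-0.98| = 1.5386; 1.33*|1.94| = 2.5802; 2.2*|0.32| = 0.704.
2 * sum of denominator = 2 * 6.0382 = 12.0764.
dQ = -2.2889 / 12.0764 = -0.1895 m^3/s.

-0.1895


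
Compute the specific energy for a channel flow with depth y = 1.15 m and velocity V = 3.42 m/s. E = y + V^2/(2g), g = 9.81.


Specific energy E = y + V^2/(2g).
Velocity head = V^2/(2g) = 3.42^2 / (2*9.81) = 11.6964 / 19.62 = 0.5961 m.
E = 1.15 + 0.5961 = 1.7461 m.

1.7461


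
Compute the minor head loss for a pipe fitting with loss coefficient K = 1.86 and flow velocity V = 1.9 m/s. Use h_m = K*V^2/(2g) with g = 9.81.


Minor loss formula: h_m = K * V^2/(2g).
V^2 = 1.9^2 = 3.61.
V^2/(2g) = 3.61 / 19.62 = 0.184 m.
h_m = 1.86 * 0.184 = 0.3422 m.

0.3422


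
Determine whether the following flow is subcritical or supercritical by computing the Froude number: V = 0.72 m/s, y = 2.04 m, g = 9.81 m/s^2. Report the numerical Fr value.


The Froude number is defined as Fr = V / sqrt(g*y).
g*y = 9.81 * 2.04 = 20.0124.
sqrt(g*y) = sqrt(20.0124) = 4.4735.
Fr = 0.72 / 4.4735 = 0.1609.
Since Fr < 1, the flow is subcritical.

0.1609


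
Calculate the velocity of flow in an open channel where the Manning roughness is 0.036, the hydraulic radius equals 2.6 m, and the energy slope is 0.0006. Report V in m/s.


Manning's equation gives V = (1/n) * R^(2/3) * S^(1/2).
First, compute R^(2/3) = 2.6^(2/3) = 1.8908.
Next, S^(1/2) = 0.0006^(1/2) = 0.024495.
Then 1/n = 1/0.036 = 27.78.
V = 27.78 * 1.8908 * 0.024495 = 1.2865 m/s.

1.2865


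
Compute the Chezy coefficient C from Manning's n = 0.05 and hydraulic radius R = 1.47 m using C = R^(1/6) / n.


The Chezy coefficient relates to Manning's n through C = R^(1/6) / n.
R^(1/6) = 1.47^(1/6) = 1.066317.
C = 1.066317 / 0.05 = 21.33 m^(1/2)/s.

21.33


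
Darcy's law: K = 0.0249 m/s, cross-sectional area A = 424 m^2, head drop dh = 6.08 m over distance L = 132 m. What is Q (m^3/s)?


Darcy's law: Q = K * A * i, where i = dh/L.
Hydraulic gradient i = 6.08 / 132 = 0.046061.
Q = 0.0249 * 424 * 0.046061
  = 0.4863 m^3/s.

0.4863


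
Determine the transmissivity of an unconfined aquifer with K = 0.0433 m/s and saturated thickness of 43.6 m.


Transmissivity is defined as T = K * h.
T = 0.0433 * 43.6
  = 1.8879 m^2/s.

1.8879


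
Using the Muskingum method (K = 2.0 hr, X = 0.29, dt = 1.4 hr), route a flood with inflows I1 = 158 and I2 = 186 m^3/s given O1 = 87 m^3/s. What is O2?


Muskingum coefficients:
denom = 2*K*(1-X) + dt = 2*2.0*(1-0.29) + 1.4 = 4.24.
C0 = (dt - 2*K*X)/denom = (1.4 - 2*2.0*0.29)/4.24 = 0.0566.
C1 = (dt + 2*K*X)/denom = (1.4 + 2*2.0*0.29)/4.24 = 0.6038.
C2 = (2*K*(1-X) - dt)/denom = 0.3396.
O2 = C0*I2 + C1*I1 + C2*O1
   = 0.0566*186 + 0.6038*158 + 0.3396*87
   = 135.47 m^3/s.

135.47


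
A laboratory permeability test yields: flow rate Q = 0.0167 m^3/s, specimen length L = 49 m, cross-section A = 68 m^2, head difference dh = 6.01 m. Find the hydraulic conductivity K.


From K = Q*L / (A*dh):
Numerator: Q*L = 0.0167 * 49 = 0.8183.
Denominator: A*dh = 68 * 6.01 = 408.68.
K = 0.8183 / 408.68 = 0.002002 m/s.

0.002002


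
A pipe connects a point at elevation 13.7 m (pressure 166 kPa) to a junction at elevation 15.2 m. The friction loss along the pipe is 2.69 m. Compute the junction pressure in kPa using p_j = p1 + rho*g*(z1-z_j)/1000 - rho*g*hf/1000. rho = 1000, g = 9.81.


Junction pressure: p_j = p1 + rho*g*(z1 - z_j)/1000 - rho*g*hf/1000.
Elevation term = 1000*9.81*(13.7 - 15.2)/1000 = -14.715 kPa.
Friction term = 1000*9.81*2.69/1000 = 26.389 kPa.
p_j = 166 + -14.715 - 26.389 = 124.9 kPa.

124.9


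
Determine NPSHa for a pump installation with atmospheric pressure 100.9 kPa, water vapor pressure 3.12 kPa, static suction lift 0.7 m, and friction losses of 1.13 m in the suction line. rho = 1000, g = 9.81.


NPSHa = p_atm/(rho*g) - z_s - hf_s - p_vap/(rho*g).
p_atm/(rho*g) = 100.9*1000 / (1000*9.81) = 10.285 m.
p_vap/(rho*g) = 3.12*1000 / (1000*9.81) = 0.318 m.
NPSHa = 10.285 - 0.7 - 1.13 - 0.318
      = 8.14 m.

8.14


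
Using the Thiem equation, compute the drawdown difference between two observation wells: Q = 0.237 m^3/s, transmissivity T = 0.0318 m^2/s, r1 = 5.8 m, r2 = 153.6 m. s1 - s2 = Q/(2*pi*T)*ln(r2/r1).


Thiem equation: s1 - s2 = Q/(2*pi*T) * ln(r2/r1).
ln(r2/r1) = ln(153.6/5.8) = 3.2765.
Q/(2*pi*T) = 0.237 / (2*pi*0.0318) = 0.237 / 0.1998 = 1.1862.
s1 - s2 = 1.1862 * 3.2765 = 3.8864 m.

3.8864


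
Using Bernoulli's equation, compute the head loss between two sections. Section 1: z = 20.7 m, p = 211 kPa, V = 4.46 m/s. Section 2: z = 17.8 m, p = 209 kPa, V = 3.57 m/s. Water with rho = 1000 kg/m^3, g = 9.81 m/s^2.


Total head at each section: H = z + p/(rho*g) + V^2/(2g).
H1 = 20.7 + 211*1000/(1000*9.81) + 4.46^2/(2*9.81)
   = 20.7 + 21.509 + 1.0138
   = 43.223 m.
H2 = 17.8 + 209*1000/(1000*9.81) + 3.57^2/(2*9.81)
   = 17.8 + 21.305 + 0.6496
   = 39.754 m.
h_L = H1 - H2 = 43.223 - 39.754 = 3.468 m.

3.468


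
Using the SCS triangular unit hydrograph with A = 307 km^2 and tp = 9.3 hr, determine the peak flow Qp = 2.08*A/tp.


SCS formula: Qp = 2.08 * A / tp.
Qp = 2.08 * 307 / 9.3
   = 638.56 / 9.3
   = 68.66 m^3/s per cm.

68.66


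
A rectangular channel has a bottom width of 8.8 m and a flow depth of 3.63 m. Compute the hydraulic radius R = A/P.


For a rectangular section:
Flow area A = b * y = 8.8 * 3.63 = 31.94 m^2.
Wetted perimeter P = b + 2y = 8.8 + 2*3.63 = 16.06 m.
Hydraulic radius R = A/P = 31.94 / 16.06 = 1.989 m.

1.989


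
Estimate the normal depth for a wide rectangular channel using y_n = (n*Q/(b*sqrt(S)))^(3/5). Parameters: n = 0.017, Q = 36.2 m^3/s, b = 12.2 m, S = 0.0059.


We use the wide-channel approximation y_n = (n*Q/(b*sqrt(S)))^(3/5).
sqrt(S) = sqrt(0.0059) = 0.076811.
Numerator: n*Q = 0.017 * 36.2 = 0.6154.
Denominator: b*sqrt(S) = 12.2 * 0.076811 = 0.937094.
arg = 0.6567.
y_n = 0.6567^(3/5) = 0.777 m.

0.777


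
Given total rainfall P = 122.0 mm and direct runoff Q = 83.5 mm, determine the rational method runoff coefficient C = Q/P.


The runoff coefficient C = runoff depth / rainfall depth.
C = 83.5 / 122.0
  = 0.6844.

0.6844


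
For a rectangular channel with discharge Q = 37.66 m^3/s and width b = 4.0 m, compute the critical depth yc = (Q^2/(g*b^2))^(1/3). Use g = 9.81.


Using yc = (Q^2 / (g * b^2))^(1/3):
Q^2 = 37.66^2 = 1418.28.
g * b^2 = 9.81 * 4.0^2 = 9.81 * 16.0 = 156.96.
Q^2 / (g*b^2) = 1418.28 / 156.96 = 9.0359.
yc = 9.0359^(1/3) = 2.0828 m.

2.0828


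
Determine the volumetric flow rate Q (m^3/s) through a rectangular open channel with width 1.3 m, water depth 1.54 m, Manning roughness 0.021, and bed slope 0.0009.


For a rectangular channel, the cross-sectional area A = b * y = 1.3 * 1.54 = 2.0 m^2.
The wetted perimeter P = b + 2y = 1.3 + 2*1.54 = 4.38 m.
Hydraulic radius R = A/P = 2.0/4.38 = 0.4571 m.
Velocity V = (1/n)*R^(2/3)*S^(1/2) = (1/0.021)*0.4571^(2/3)*0.0009^(1/2) = 0.8477 m/s.
Discharge Q = A * V = 2.0 * 0.8477 = 1.697 m^3/s.

1.697


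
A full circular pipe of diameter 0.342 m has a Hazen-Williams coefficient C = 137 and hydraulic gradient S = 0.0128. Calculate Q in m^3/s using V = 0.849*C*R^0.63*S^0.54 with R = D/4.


For a full circular pipe, R = D/4 = 0.342/4 = 0.0855 m.
V = 0.849 * 137 * 0.0855^0.63 * 0.0128^0.54
  = 0.849 * 137 * 0.212392 * 0.095037
  = 2.3478 m/s.
Pipe area A = pi*D^2/4 = pi*0.342^2/4 = 0.0919 m^2.
Q = A * V = 0.0919 * 2.3478 = 0.2157 m^3/s.

0.2157


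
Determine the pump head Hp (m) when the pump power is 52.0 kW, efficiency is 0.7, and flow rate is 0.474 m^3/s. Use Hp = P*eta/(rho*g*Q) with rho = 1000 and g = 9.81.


Pump head formula: Hp = P * eta / (rho * g * Q).
Numerator: P * eta = 52.0 * 1000 * 0.7 = 36400.0 W.
Denominator: rho * g * Q = 1000 * 9.81 * 0.474 = 4649.94.
Hp = 36400.0 / 4649.94 = 7.83 m.

7.83


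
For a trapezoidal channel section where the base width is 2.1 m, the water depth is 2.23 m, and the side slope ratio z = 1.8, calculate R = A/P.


For a trapezoidal section with side slope z:
A = (b + z*y)*y = (2.1 + 1.8*2.23)*2.23 = 13.634 m^2.
P = b + 2*y*sqrt(1 + z^2) = 2.1 + 2*2.23*sqrt(1 + 1.8^2) = 11.284 m.
R = A/P = 13.634 / 11.284 = 1.2083 m.

1.2083


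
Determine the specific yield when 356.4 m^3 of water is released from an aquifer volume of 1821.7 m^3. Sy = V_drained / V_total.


Specific yield Sy = Volume drained / Total volume.
Sy = 356.4 / 1821.7
   = 0.1956.

0.1956


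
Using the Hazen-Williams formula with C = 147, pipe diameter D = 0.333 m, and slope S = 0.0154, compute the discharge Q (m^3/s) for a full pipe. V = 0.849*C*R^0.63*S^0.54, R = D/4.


For a full circular pipe, R = D/4 = 0.333/4 = 0.0833 m.
V = 0.849 * 147 * 0.0833^0.63 * 0.0154^0.54
  = 0.849 * 147 * 0.208854 * 0.105017
  = 2.7373 m/s.
Pipe area A = pi*D^2/4 = pi*0.333^2/4 = 0.0871 m^2.
Q = A * V = 0.0871 * 2.7373 = 0.2384 m^3/s.

0.2384


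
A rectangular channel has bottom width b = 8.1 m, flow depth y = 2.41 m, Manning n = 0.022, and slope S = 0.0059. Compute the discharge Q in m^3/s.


For a rectangular channel, the cross-sectional area A = b * y = 8.1 * 2.41 = 19.52 m^2.
The wetted perimeter P = b + 2y = 8.1 + 2*2.41 = 12.92 m.
Hydraulic radius R = A/P = 19.52/12.92 = 1.5109 m.
Velocity V = (1/n)*R^(2/3)*S^(1/2) = (1/0.022)*1.5109^(2/3)*0.0059^(1/2) = 4.5972 m/s.
Discharge Q = A * V = 19.52 * 4.5972 = 89.743 m^3/s.

89.743


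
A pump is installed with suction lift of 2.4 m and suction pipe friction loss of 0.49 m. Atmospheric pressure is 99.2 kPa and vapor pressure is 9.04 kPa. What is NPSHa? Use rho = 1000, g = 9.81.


NPSHa = p_atm/(rho*g) - z_s - hf_s - p_vap/(rho*g).
p_atm/(rho*g) = 99.2*1000 / (1000*9.81) = 10.112 m.
p_vap/(rho*g) = 9.04*1000 / (1000*9.81) = 0.922 m.
NPSHa = 10.112 - 2.4 - 0.49 - 0.922
      = 6.3 m.

6.3


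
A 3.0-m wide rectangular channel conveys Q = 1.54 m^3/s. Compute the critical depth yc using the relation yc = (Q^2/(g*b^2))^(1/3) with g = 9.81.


Using yc = (Q^2 / (g * b^2))^(1/3):
Q^2 = 1.54^2 = 2.37.
g * b^2 = 9.81 * 3.0^2 = 9.81 * 9.0 = 88.29.
Q^2 / (g*b^2) = 2.37 / 88.29 = 0.0268.
yc = 0.0268^(1/3) = 0.2995 m.

0.2995


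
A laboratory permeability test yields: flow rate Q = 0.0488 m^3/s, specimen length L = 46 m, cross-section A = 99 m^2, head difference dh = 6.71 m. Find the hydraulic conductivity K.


From K = Q*L / (A*dh):
Numerator: Q*L = 0.0488 * 46 = 2.2448.
Denominator: A*dh = 99 * 6.71 = 664.29.
K = 2.2448 / 664.29 = 0.003379 m/s.

0.003379


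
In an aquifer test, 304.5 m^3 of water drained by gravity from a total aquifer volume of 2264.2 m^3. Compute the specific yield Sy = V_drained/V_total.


Specific yield Sy = Volume drained / Total volume.
Sy = 304.5 / 2264.2
   = 0.1345.

0.1345


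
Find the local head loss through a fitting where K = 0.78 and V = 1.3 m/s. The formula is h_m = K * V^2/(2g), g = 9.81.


Minor loss formula: h_m = K * V^2/(2g).
V^2 = 1.3^2 = 1.69.
V^2/(2g) = 1.69 / 19.62 = 0.0861 m.
h_m = 0.78 * 0.0861 = 0.0672 m.

0.0672


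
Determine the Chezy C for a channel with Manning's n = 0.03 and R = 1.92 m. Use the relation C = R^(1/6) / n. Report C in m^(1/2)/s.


The Chezy coefficient relates to Manning's n through C = R^(1/6) / n.
R^(1/6) = 1.92^(1/6) = 1.114851.
C = 1.114851 / 0.03 = 37.16 m^(1/2)/s.

37.16


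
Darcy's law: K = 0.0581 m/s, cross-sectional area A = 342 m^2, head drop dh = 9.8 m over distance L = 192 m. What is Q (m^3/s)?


Darcy's law: Q = K * A * i, where i = dh/L.
Hydraulic gradient i = 9.8 / 192 = 0.051042.
Q = 0.0581 * 342 * 0.051042
  = 1.0142 m^3/s.

1.0142


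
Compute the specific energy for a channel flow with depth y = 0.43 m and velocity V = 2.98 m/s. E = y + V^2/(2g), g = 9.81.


Specific energy E = y + V^2/(2g).
Velocity head = V^2/(2g) = 2.98^2 / (2*9.81) = 8.8804 / 19.62 = 0.4526 m.
E = 0.43 + 0.4526 = 0.8826 m.

0.8826


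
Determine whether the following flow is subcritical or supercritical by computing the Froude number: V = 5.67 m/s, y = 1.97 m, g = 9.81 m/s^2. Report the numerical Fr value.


The Froude number is defined as Fr = V / sqrt(g*y).
g*y = 9.81 * 1.97 = 19.3257.
sqrt(g*y) = sqrt(19.3257) = 4.3961.
Fr = 5.67 / 4.3961 = 1.2898.
Since Fr > 1, the flow is supercritical.

1.2898


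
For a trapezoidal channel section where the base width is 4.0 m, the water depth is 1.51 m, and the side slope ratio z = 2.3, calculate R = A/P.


For a trapezoidal section with side slope z:
A = (b + z*y)*y = (4.0 + 2.3*1.51)*1.51 = 11.284 m^2.
P = b + 2*y*sqrt(1 + z^2) = 4.0 + 2*1.51*sqrt(1 + 2.3^2) = 11.574 m.
R = A/P = 11.284 / 11.574 = 0.975 m.

0.975


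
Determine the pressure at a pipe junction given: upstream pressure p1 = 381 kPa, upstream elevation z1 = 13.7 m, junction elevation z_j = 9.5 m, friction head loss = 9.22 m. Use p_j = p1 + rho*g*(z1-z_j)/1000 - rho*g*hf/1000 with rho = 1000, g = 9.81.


Junction pressure: p_j = p1 + rho*g*(z1 - z_j)/1000 - rho*g*hf/1000.
Elevation term = 1000*9.81*(13.7 - 9.5)/1000 = 41.202 kPa.
Friction term = 1000*9.81*9.22/1000 = 90.448 kPa.
p_j = 381 + 41.202 - 90.448 = 331.75 kPa.

331.75


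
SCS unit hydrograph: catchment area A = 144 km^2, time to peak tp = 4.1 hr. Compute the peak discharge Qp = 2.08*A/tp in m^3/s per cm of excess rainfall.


SCS formula: Qp = 2.08 * A / tp.
Qp = 2.08 * 144 / 4.1
   = 299.52 / 4.1
   = 73.05 m^3/s per cm.

73.05


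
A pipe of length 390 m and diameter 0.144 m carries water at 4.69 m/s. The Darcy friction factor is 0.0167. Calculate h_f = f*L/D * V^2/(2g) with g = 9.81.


Darcy-Weisbach equation: h_f = f * (L/D) * V^2/(2g).
f * L/D = 0.0167 * 390/0.144 = 45.2292.
V^2/(2g) = 4.69^2 / (2*9.81) = 21.9961 / 19.62 = 1.1211 m.
h_f = 45.2292 * 1.1211 = 50.707 m.

50.707


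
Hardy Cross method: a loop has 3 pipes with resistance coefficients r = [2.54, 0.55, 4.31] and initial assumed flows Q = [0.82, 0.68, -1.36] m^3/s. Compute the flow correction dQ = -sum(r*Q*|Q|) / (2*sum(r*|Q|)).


Numerator terms (r*Q*|Q|): 2.54*0.82*|0.82| = 1.7079; 0.55*0.68*|0.68| = 0.2543; 4.31*-1.36*|-1.36| = -7.9718.
Sum of numerator = -6.0096.
Denominator terms (r*|Q|): 2.54*|0.82| = 2.0828; 0.55*|0.68| = 0.374; 4.31*|-1.36| = 5.8616.
2 * sum of denominator = 2 * 8.3184 = 16.6368.
dQ = --6.0096 / 16.6368 = 0.3612 m^3/s.

0.3612


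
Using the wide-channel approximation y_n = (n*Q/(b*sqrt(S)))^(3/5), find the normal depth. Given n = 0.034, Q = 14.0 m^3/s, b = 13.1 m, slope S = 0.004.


We use the wide-channel approximation y_n = (n*Q/(b*sqrt(S)))^(3/5).
sqrt(S) = sqrt(0.004) = 0.063246.
Numerator: n*Q = 0.034 * 14.0 = 0.476.
Denominator: b*sqrt(S) = 13.1 * 0.063246 = 0.828523.
arg = 0.5745.
y_n = 0.5745^(3/5) = 0.7171 m.

0.7171


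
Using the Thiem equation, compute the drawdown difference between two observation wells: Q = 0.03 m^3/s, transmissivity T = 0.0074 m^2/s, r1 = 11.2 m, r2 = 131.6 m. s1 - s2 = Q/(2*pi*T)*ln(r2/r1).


Thiem equation: s1 - s2 = Q/(2*pi*T) * ln(r2/r1).
ln(r2/r1) = ln(131.6/11.2) = 2.4639.
Q/(2*pi*T) = 0.03 / (2*pi*0.0074) = 0.03 / 0.0465 = 0.6452.
s1 - s2 = 0.6452 * 2.4639 = 1.5897 m.

1.5897


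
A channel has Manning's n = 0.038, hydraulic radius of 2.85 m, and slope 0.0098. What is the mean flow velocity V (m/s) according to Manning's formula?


Manning's equation gives V = (1/n) * R^(2/3) * S^(1/2).
First, compute R^(2/3) = 2.85^(2/3) = 2.0102.
Next, S^(1/2) = 0.0098^(1/2) = 0.098995.
Then 1/n = 1/0.038 = 26.32.
V = 26.32 * 2.0102 * 0.098995 = 5.2367 m/s.

5.2367


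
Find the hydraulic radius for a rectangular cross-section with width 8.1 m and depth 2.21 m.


For a rectangular section:
Flow area A = b * y = 8.1 * 2.21 = 17.9 m^2.
Wetted perimeter P = b + 2y = 8.1 + 2*2.21 = 12.52 m.
Hydraulic radius R = A/P = 17.9 / 12.52 = 1.4298 m.

1.4298


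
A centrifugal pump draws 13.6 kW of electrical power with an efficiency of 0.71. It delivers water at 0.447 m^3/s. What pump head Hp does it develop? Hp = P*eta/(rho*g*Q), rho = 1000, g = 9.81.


Pump head formula: Hp = P * eta / (rho * g * Q).
Numerator: P * eta = 13.6 * 1000 * 0.71 = 9656.0 W.
Denominator: rho * g * Q = 1000 * 9.81 * 0.447 = 4385.07.
Hp = 9656.0 / 4385.07 = 2.2 m.

2.2


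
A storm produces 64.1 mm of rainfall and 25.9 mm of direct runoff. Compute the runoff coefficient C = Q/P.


The runoff coefficient C = runoff depth / rainfall depth.
C = 25.9 / 64.1
  = 0.4041.

0.4041


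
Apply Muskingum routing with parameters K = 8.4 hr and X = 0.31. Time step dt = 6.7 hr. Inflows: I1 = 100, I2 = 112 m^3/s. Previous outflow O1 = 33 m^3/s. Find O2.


Muskingum coefficients:
denom = 2*K*(1-X) + dt = 2*8.4*(1-0.31) + 6.7 = 18.292.
C0 = (dt - 2*K*X)/denom = (6.7 - 2*8.4*0.31)/18.292 = 0.0816.
C1 = (dt + 2*K*X)/denom = (6.7 + 2*8.4*0.31)/18.292 = 0.651.
C2 = (2*K*(1-X) - dt)/denom = 0.2674.
O2 = C0*I2 + C1*I1 + C2*O1
   = 0.0816*112 + 0.651*100 + 0.2674*33
   = 83.06 m^3/s.

83.06


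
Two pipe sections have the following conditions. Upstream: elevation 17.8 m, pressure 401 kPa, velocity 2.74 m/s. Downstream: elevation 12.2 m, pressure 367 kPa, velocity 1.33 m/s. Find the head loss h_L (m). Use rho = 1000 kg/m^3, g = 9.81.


Total head at each section: H = z + p/(rho*g) + V^2/(2g).
H1 = 17.8 + 401*1000/(1000*9.81) + 2.74^2/(2*9.81)
   = 17.8 + 40.877 + 0.3827
   = 59.059 m.
H2 = 12.2 + 367*1000/(1000*9.81) + 1.33^2/(2*9.81)
   = 12.2 + 37.411 + 0.0902
   = 49.701 m.
h_L = H1 - H2 = 59.059 - 49.701 = 9.358 m.

9.358


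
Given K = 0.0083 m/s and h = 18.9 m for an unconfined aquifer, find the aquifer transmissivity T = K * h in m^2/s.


Transmissivity is defined as T = K * h.
T = 0.0083 * 18.9
  = 0.1569 m^2/s.

0.1569
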